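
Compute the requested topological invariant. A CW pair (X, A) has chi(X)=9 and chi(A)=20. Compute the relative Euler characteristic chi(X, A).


Relative Euler characteristic: chi(X, A) = chi(X) - chi(A).
= 9 - (20) = -11

-11


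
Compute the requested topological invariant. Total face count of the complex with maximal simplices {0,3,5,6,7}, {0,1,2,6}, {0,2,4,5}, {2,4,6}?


Each maximal simplex on m vertices has 2^m - 1 nonempty faces.
Take the union (dedupe shared faces).
Total distinct faces = 55

55


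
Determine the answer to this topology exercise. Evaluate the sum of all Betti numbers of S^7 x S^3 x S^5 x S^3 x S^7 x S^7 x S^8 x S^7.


Total Betti number is multiplicative under products.
Each S^d (d>=1) has total Betti number 2.
There are 8 sphere factors.
Total = 2^8 = 256

256


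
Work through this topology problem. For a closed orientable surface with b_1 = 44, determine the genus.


For a closed orientable surface: b_1 = 2g.
44 = 2g
g = 44 / 2 = 22

22


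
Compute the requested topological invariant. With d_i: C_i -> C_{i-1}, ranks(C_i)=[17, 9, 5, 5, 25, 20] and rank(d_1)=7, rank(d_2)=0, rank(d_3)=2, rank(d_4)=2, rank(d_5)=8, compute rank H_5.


rank H_k = rank(ker d_k) - rank(im d_{k+1}).
rank(ker d_5) = rank(C_5) - rank(d_5) = 20 - 8 = 12.
rank(im d_{5+1}) = 0.
rank H_5 = 12 - 0 = 12

12


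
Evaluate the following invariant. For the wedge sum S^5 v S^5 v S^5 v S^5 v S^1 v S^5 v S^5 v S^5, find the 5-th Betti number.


For a wedge of spheres, H_k (k>0) is free on one generator per sphere of dimension k.
Spheres of dimension 5: count = 7.
b_5 = 7

7


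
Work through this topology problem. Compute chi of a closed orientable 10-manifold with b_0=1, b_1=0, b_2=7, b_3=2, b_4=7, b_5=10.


By Poincare duality b_k = b_{10-k}, so full Betti numbers: b_0=1, b_1=0, b_2=7, b_3=2, b_4=7, b_5=10, b_6=7, b_7=2, b_8=7, b_9=0, b_10=1.
chi = sum (-1)^k b_k = 16

16


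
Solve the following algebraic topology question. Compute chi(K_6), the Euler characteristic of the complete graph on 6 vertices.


K_6: V = 6, E = C(6,2) = 15.
chi = V - E = 6 - 15 = -9

-9


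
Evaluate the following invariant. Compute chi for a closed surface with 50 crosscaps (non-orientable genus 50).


For a non-orientable closed surface with k crosscaps: chi = 2 - k.
Here k = 50.
chi = 2 - 50 = -48

-48


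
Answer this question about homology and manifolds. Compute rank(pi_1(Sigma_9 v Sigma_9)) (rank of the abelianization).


For a wedge: H_1(A v B) = H_1(A) + H_1(B).
b_1(Sigma_9) = 18, b_1(Sigma_9) = 18.
b_1 = 18 + 18 = 36

36


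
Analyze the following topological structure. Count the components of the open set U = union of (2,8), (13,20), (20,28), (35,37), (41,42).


Sort and merge overlapping open intervals.
Merged: (2,8), (13,20), (20,28), (35,37), (41,42).
Number of components = 5

5


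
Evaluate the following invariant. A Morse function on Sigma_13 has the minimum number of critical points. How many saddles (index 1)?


A perfect Morse function has m_k = b_k.
For Sigma_13: b_0=1, b_1=2g=26, b_2=1.
Saddles m_1 = 2g = 26

26


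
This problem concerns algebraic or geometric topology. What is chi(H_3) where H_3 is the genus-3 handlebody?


A genus-g handlebody deformation retracts to a wedge of g circles.
chi(vee_g S^1) = 1 - g.
chi(H_3) = 1 - 3 = -2

-2


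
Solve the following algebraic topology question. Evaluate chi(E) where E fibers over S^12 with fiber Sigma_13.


chi(S^12) = 2 (n even), chi(Sigma_13) = 2 - 2*13 = -24.
chi(E) = 2 * (-24) = -48

-48


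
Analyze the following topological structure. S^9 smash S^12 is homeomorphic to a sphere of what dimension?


S^m ^ S^n = S^{m+n}.
k = 9 + 12 = 21

21


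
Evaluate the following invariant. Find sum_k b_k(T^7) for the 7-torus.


b_k(T^7) = C(7,k), so the sum over k is sum_k C(7,k) = 2^7.
Total = 2^7 = 128

128


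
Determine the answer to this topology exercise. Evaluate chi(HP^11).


HP^11 has one cell in each dimension 0, 4, ..., 4*11 (11+1 cells, all even-dim).
chi = 11 + 1 = 12

12


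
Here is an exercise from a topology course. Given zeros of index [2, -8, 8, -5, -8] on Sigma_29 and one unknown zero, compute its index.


Poincare-Hopf: sum of indices = chi(M).
chi(Sigma_29) = 2 - 2*29 = -56.
Sum of known indices = -11.
x = chi - (sum known) = -56 - (-11) = -45

-45


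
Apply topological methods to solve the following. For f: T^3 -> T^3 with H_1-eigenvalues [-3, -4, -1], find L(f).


For a torus self-map: L(f) = det(I - A) where A acts on H_1.
L(f) = (1--3) * (1--4) * (1--1) = 4 * 5 * 2 = 40

40


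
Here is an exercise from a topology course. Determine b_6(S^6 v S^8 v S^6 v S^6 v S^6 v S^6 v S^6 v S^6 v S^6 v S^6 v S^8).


For a wedge of spheres, H_k (k>0) is free on one generator per sphere of dimension k.
Spheres of dimension 6: count = 9.
b_6 = 9

9


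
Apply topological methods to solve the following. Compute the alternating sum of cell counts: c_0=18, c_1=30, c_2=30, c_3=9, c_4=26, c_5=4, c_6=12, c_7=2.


chi = sum_k (-1)^k c_k.
= (-1)^0*18 + (-1)^1*30 + (-1)^2*30 + (-1)^3*9 + (-1)^4*26 + (-1)^5*4 + (-1)^6*12 + (-1)^7*2
= (18) + (-30) + (30) + (-9) + (26) + (-4) + (12) + (-2)
= 41

41


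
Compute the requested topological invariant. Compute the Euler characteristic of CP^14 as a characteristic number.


For any closed oriented manifold, <e(TM),[M]> = chi(M).
chi(CP^14) = 14+1 = 15

15


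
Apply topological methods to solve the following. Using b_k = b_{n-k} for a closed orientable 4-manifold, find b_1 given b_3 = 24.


Poincare duality for closed orientable n-manifolds: b_k = b_{n-k}.
Here n = 4, so b_1 = b_3 = 24

24


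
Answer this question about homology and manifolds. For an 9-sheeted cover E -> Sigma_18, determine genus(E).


For an n-sheeted cover: chi(E) = n * chi(B).
chi(Sigma_18) = 2 - 2*18 = -34.
chi(E) = 9 * (-34) = -306.
genus(E) = (2 - chi(E))/2 = (2 - (-306))/2 = 308/2 = 154

154


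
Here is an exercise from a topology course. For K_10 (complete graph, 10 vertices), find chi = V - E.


K_10: V = 10, E = C(10,2) = 45.
chi = V - E = 10 - 45 = -35

-35


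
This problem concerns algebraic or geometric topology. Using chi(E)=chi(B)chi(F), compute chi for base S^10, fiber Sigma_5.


chi(S^10) = 2 (n even), chi(Sigma_5) = 2 - 2*5 = -8.
chi(E) = 2 * (-8) = -16

-16


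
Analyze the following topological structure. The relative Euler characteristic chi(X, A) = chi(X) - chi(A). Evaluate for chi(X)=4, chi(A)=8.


Relative Euler characteristic: chi(X, A) = chi(X) - chi(A).
= 4 - (8) = -4

-4


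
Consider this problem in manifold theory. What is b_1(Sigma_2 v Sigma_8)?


For a wedge: H_1(A v B) = H_1(A) + H_1(B).
b_1(Sigma_2) = 4, b_1(Sigma_8) = 16.
b_1 = 4 + 16 = 20

20


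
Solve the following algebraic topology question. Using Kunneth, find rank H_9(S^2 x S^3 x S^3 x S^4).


Each S^d has Poincare polynomial 1 + t^d.
The product S^2 x S^3 x S^3 x S^4 has Poincare polynomial prod(1+t^d_i).
Expanding: b_0=1, b_2=1, b_3=2, b_4=1, b_5=2, b_6=2, b_7=2, b_8=1, b_9=2, b_10=1, b_12=1.
b_9 = 2

2


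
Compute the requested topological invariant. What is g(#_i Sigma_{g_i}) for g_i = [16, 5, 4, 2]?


Genus is additive under connected sum of orientable surfaces.
g = 16 + 5 + 4 + 2 = 27

27


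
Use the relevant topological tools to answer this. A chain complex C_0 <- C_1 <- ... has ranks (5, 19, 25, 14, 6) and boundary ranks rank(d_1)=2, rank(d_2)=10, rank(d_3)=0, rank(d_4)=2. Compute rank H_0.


rank H_k = rank(ker d_k) - rank(im d_{k+1}).
rank(ker d_0) = rank(C_0) - rank(d_0) = 5 - 0 = 5.
rank(im d_{0+1}) = 2.
rank H_0 = 5 - 2 = 3

3


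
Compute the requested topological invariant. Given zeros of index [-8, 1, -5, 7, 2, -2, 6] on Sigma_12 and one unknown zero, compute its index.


Poincare-Hopf: sum of indices = chi(M).
chi(Sigma_12) = 2 - 2*12 = -22.
Sum of known indices = 1.
x = chi - (sum known) = -22 - (1) = -23

-23


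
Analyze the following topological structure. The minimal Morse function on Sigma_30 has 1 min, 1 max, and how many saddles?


A perfect Morse function has m_k = b_k.
For Sigma_30: b_0=1, b_1=2g=60, b_2=1.
Saddles m_1 = 2g = 60

60


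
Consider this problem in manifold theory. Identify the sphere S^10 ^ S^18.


S^m ^ S^n = S^{m+n}.
k = 10 + 18 = 28

28


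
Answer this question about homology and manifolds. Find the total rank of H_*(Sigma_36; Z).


For Sigma_36: b_0 = 1, b_1 = 2g = 72, b_2 = 1.
Total = 1 + 72 + 1 = 74

74


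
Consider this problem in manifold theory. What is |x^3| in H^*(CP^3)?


|x| = 2 in H^*(CP^n).
|x^3| = 3 * |x| = 3 * 2 = 6

6


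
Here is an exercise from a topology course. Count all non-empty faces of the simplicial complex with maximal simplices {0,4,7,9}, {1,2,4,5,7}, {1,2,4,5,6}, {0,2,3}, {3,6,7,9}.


Each maximal simplex on m vertices has 2^m - 1 nonempty faces.
Take the union (dedupe shared faces).
Total distinct faces = 74

74


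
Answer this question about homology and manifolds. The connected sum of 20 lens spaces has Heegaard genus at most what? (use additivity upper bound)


Heegaard genus satisfies g(A#B) <= g(A) + g(B).
Each lens space has g = 1.
Upper bound: 20 * 1 = 20

20


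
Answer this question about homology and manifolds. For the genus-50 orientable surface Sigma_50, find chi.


For a closed orientable surface of genus g: chi = 2 - 2g.
Here g = 50.
chi = 2 - 2*50 = 2 - 100 = -98

-98


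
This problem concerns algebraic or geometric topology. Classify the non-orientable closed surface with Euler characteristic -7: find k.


chi = 2 - k for closed non-orientable surfaces with k crosscaps.
-7 = 2 - k
k = 2 - (-7) = 9

9


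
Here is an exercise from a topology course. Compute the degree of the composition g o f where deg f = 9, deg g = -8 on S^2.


Degree is multiplicative under composition: deg(g o f) = deg(g) * deg(f).
= -8 * 9 = -72

-72


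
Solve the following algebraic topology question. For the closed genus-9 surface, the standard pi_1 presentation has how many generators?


Standard presentation: pi_1(Sigma_g) = <a_1,b_1,...,a_g,b_g | [a_1,b_1]...[a_g,b_g] = 1>.
Number of generators = 2g = 2*9 = 18

18


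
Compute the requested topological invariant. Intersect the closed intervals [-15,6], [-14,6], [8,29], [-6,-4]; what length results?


Intersection = [max(a_i), min(b_i)] = [8, -4].
Since 8 > -4, the intersection is empty.
Length = 0

0


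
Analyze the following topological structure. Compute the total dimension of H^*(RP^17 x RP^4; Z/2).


dim H^*(RP^n; Z/2) = n+1 (one Z/2 in each degree 0..n).
Total Betti number is multiplicative.
Total = (17+1) * (4+1) = 18 * 5 = 90

90


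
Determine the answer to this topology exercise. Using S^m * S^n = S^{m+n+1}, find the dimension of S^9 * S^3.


Join of spheres: S^m * S^n = S^{m+n+1}.
dim = 9 + 3 + 1 = 13

13


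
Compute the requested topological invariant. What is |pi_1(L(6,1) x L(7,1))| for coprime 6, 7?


pi_1(X x Y) = pi_1(X) x pi_1(Y).
pi_1(L(6,1)) = Z/6, pi_1(L(7,1)) = Z/7.
|Z/6 x Z/7| = 6 * 7 = 42

42


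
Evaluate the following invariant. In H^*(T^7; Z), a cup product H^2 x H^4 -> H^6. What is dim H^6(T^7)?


Cup product: H^p x H^q -> H^{p+q}; here p+q = 2+4 = 6.
rank H^k(T^n) = C(n,k).
C(7,6) = 7

7


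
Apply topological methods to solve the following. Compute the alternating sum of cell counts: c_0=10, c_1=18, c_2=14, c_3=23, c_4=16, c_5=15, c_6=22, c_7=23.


chi = sum_k (-1)^k c_k.
= (-1)^0*10 + (-1)^1*18 + (-1)^2*14 + (-1)^3*23 + (-1)^4*16 + (-1)^5*15 + (-1)^6*22 + (-1)^7*23
= (10) + (-18) + (14) + (-23) + (16) + (-15) + (22) + (-23)
= -17

-17


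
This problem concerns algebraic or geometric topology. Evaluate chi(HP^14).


HP^14 has one cell in each dimension 0, 4, ..., 4*14 (14+1 cells, all even-dim).
chi = 14 + 1 = 15

15


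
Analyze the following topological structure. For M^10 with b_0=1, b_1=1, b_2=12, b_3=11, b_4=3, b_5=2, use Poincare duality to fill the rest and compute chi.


By Poincare duality b_k = b_{10-k}, so full Betti numbers: b_0=1, b_1=1, b_2=12, b_3=11, b_4=3, b_5=2, b_6=3, b_7=11, b_8=12, b_9=1, b_10=1.
chi = sum (-1)^k b_k = 6

6


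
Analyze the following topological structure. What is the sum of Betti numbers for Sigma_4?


For Sigma_4: b_0 = 1, b_1 = 2g = 8, b_2 = 1.
Total = 1 + 8 + 1 = 10

10


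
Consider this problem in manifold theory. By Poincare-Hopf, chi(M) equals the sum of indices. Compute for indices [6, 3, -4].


Poincare-Hopf: chi(M) = sum of indices of zeros.
chi = (6) + (3) + (-4) = 5

5


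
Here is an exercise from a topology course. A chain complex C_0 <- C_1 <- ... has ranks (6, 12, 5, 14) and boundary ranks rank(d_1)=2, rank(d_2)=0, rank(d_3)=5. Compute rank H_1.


rank H_k = rank(ker d_k) - rank(im d_{k+1}).
rank(ker d_1) = rank(C_1) - rank(d_1) = 12 - 2 = 10.
rank(im d_{1+1}) = 0.
rank H_1 = 10 - 0 = 10

10


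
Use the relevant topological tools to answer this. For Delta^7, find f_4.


Delta^7 has 7+1 vertices. A 4-face is a choice of 4+1 vertices.
f_4 = C(7+1, 4+1) = C(8,5) = 56

56


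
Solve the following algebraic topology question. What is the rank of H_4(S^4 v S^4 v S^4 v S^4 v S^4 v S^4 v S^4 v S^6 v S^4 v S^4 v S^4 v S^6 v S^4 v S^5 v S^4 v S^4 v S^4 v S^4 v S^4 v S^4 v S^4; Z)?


For a wedge of spheres, H_k (k>0) is free on one generator per sphere of dimension k.
Spheres of dimension 4: count = 18.
b_4 = 18

18


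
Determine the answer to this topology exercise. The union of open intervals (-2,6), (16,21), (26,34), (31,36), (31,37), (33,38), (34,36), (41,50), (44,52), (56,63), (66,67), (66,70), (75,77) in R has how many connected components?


Sort and merge overlapping open intervals.
Merged: (-2,6), (16,21), (26,38), (41,52), (56,63), (66,70), (75,77).
Number of components = 7

7


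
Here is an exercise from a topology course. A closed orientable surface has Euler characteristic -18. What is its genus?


chi = 2 - 2g for closed orientable surfaces.
-18 = 2 - 2g
2g = 2 - (-18) = 20
g = 10

10


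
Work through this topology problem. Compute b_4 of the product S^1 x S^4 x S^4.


Each S^d has Poincare polynomial 1 + t^d.
The product S^1 x S^4 x S^4 has Poincare polynomial prod(1+t^d_i).
Expanding: b_0=1, b_1=1, b_4=2, b_5=2, b_8=1, b_9=1.
b_4 = 2

2


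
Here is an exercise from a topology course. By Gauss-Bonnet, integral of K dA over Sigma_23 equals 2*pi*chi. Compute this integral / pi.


Gauss-Bonnet: integral K dA = 2*pi*chi(M).
chi(Sigma_23) = 2 - 2*23 = -44.
(integral K dA)/pi = 2*chi = 2*(-44) = -88

-88


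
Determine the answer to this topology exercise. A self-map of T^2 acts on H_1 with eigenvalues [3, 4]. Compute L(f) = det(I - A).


For a torus self-map: L(f) = det(I - A) where A acts on H_1.
L(f) = (1-3) * (1-4) = -2 * -3 = 6

6


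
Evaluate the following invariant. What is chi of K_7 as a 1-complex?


K_7: V = 7, E = C(7,2) = 21.
chi = V - E = 7 - 21 = -14

-14


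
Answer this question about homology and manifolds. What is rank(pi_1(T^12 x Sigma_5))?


pi_1(A x B) = pi_1(A) x pi_1(B); rank of abelianization = b_1.
b_1(T^12) = 12, b_1(Sigma_5) = 2*5 = 10.
b_1(product) = 12 + 10 = 22

22


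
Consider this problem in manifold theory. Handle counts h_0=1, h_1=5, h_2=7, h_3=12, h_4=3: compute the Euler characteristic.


Handles of index k contribute (-1)^k to chi (same as CW cells).
chi = (1) + (-5) + (7) + (-12) + (3) = -6

-6


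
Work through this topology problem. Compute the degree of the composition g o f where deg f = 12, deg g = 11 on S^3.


Degree is multiplicative under composition: deg(g o f) = deg(g) * deg(f).
= 11 * 12 = 132

132


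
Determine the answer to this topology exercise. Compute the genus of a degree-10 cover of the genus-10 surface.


For an n-sheeted cover: chi(E) = n * chi(B).
chi(Sigma_10) = 2 - 2*10 = -18.
chi(E) = 10 * (-18) = -180.
genus(E) = (2 - chi(E))/2 = (2 - (-180))/2 = 182/2 = 91

91


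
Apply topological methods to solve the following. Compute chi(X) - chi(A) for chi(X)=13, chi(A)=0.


Relative Euler characteristic: chi(X, A) = chi(X) - chi(A).
= 13 - (0) = 13

13


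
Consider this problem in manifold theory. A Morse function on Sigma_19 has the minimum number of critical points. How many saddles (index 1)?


A perfect Morse function has m_k = b_k.
For Sigma_19: b_0=1, b_1=2g=38, b_2=1.
Saddles m_1 = 2g = 38

38


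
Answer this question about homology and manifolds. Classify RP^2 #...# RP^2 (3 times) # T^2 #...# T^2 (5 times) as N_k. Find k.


Since a >= 1, the sum is non-orientable; each T^2 can be replaced by RP^2 # RP^2 (since T^2#RP^2 = 3RP^2).
Total crosscaps k = 3 + 2*5 = 13.
Check via chi: chi = 3*1 + 5*0 - (3+5-1)*2 = -11 = 2 - k = -11. Consistent.

13


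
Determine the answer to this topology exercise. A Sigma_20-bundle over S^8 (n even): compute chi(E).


chi(S^8) = 2 (n even), chi(Sigma_20) = 2 - 2*20 = -38.
chi(E) = 2 * (-38) = -76

-76


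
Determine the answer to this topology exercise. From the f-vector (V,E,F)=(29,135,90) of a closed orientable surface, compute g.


chi = V - E + F = 29 - 135 + 90 = -16
For orientable closed surface: chi = 2 - 2g, so g = (2 - chi)/2.
g = (2 - (-16)) / 2 = 18 / 2 = 9

9


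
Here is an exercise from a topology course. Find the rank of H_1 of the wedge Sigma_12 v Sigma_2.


For a wedge: H_1(A v B) = H_1(A) + H_1(B).
b_1(Sigma_12) = 24, b_1(Sigma_2) = 4.
b_1 = 24 + 4 = 28

28


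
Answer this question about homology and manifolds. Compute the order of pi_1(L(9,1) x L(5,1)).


pi_1(X x Y) = pi_1(X) x pi_1(Y).
pi_1(L(9,1)) = Z/9, pi_1(L(5,1)) = Z/5.
|Z/9 x Z/5| = 9 * 5 = 45

45


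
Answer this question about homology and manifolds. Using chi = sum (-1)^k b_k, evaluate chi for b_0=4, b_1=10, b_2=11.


chi = sum_k (-1)^k b_k.
= (4) + (-10) + (11)
= 5

5


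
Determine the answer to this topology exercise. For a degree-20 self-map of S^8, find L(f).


On S^8: L(f) = tr(f_0*) + (-1)^8 tr(f_8*) = 1 + (-1)^8 * deg(f).
L(f) = 1 + (-1)^8 * 20 = 1 + 20 = 21

21


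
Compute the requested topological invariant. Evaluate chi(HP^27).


HP^27 has one cell in each dimension 0, 4, ..., 4*27 (27+1 cells, all even-dim).
chi = 27 + 1 = 28

28


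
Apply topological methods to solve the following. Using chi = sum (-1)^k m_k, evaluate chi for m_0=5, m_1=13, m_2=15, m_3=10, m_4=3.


Morse theory: chi(M) = sum_k (-1)^k m_k where m_k = #(index-k critical points).
= (5) + (-13) + (15) + (-10) + (3) = 0

0


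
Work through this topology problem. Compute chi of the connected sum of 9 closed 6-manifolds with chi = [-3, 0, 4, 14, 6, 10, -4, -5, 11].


For n-manifolds: chi(A#B) = chi(A) + chi(B) - chi(S^6).
chi(S^6) = 1 + (-1)^6 = 2.
chi(#) = (sum chi_i) - (9-1)*chi(S^6) = 33 - 8*2 = 17

17


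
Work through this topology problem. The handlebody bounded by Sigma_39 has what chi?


A genus-g handlebody deformation retracts to a wedge of g circles.
chi(vee_g S^1) = 1 - g.
chi(H_39) = 1 - 39 = -38

-38


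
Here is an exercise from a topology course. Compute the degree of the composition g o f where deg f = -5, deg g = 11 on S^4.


Degree is multiplicative under composition: deg(g o f) = deg(g) * deg(f).
= 11 * -5 = -55

-55


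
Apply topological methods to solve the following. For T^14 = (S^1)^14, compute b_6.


By the Kunneth formula, b_k(T^n) = C(n,k).
b_6(T^14) = C(14,6).
C(14,6) = 14!/(6!*8!) = 3003

3003


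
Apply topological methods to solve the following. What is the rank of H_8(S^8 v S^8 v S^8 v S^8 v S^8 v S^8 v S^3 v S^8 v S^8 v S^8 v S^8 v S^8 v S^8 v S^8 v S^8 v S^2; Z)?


For a wedge of spheres, H_k (k>0) is free on one generator per sphere of dimension k.
Spheres of dimension 8: count = 14.
b_8 = 14

14


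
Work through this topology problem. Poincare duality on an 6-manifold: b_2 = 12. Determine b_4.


Poincare duality for closed orientable n-manifolds: b_k = b_{n-k}.
Here n = 6, so b_4 = b_2 = 12

12


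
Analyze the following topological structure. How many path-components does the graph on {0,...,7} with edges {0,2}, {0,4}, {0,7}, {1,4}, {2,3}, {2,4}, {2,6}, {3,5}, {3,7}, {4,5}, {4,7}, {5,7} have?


Run DFS/union-find over 8 vertices.
V = 8, E = 12.
Number of components = 1

1


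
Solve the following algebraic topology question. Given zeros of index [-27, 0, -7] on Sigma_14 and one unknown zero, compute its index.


Poincare-Hopf: sum of indices = chi(M).
chi(Sigma_14) = 2 - 2*14 = -26.
Sum of known indices = -34.
x = chi - (sum known) = -26 - (-34) = 8

8


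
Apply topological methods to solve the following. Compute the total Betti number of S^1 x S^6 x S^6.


Total Betti number is multiplicative under products.
Each S^d (d>=1) has total Betti number 2.
There are 3 sphere factors.
Total = 2^3 = 8

8


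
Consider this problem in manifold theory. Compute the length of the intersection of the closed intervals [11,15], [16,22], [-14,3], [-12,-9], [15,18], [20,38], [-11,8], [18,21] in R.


Intersection = [max(a_i), min(b_i)] = [20, -9].
Since 20 > -9, the intersection is empty.
Length = 0

0


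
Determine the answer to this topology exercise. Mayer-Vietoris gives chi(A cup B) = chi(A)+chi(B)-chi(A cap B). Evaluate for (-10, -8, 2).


chi(A cup B) = chi(A) + chi(B) - chi(A cap B)
= -10 + (-8) - (2)
= -20

-20


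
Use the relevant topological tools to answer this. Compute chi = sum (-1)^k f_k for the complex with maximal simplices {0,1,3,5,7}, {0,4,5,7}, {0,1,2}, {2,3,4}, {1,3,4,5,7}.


Enumerate all faces; f-vector: f_0=7, f_1=19, f_2=20, f_3=10, f_4=2.
chi = sum (-1)^k f_k = 0

0


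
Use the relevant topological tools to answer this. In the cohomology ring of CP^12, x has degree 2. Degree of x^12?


|x| = 2 in H^*(CP^n).
|x^12| = 12 * |x| = 12 * 2 = 24

24


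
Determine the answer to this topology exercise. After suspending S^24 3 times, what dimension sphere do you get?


Each suspension raises dimension by 1: Sigma S^n = S^{n+1}.
Sigma^3 S^24 = S^{24+3} = S^27

27


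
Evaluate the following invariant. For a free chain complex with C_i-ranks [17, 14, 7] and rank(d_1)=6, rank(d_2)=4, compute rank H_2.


rank H_k = rank(ker d_k) - rank(im d_{k+1}).
rank(ker d_2) = rank(C_2) - rank(d_2) = 7 - 4 = 3.
rank(im d_{2+1}) = 0.
rank H_2 = 3 - 0 = 3

3


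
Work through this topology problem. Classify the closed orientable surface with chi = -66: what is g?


chi = 2 - 2g for closed orientable surfaces.
-66 = 2 - 2g
2g = 2 - (-66) = 68
g = 34

34


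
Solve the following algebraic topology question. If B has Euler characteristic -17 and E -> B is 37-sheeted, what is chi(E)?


For a finite covering: chi(E) = (number of sheets) * chi(B).
chi(E) = 37 * (-17) = -629

-629


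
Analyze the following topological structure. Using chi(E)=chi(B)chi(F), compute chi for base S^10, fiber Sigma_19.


chi(S^10) = 2 (n even), chi(Sigma_19) = 2 - 2*19 = -36.
chi(E) = 2 * (-36) = -72

-72


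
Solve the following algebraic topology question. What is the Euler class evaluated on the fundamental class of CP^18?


For any closed oriented manifold, <e(TM),[M]> = chi(M).
chi(CP^18) = 18+1 = 19

19


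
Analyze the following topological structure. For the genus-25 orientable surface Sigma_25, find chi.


For a closed orientable surface of genus g: chi = 2 - 2g.
Here g = 25.
chi = 2 - 2*25 = 2 - 50 = -48

-48


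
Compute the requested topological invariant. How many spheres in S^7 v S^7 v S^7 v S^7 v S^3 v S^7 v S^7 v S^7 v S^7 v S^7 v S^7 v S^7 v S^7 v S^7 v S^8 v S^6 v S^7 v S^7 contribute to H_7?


For a wedge of spheres, H_k (k>0) is free on one generator per sphere of dimension k.
Spheres of dimension 7: count = 15.
b_7 = 15

15


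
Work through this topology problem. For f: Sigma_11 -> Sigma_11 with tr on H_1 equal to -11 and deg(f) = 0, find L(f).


L(f) = tr(f_0*) - tr(f_1*) + tr(f_2*).
= 1 - (-11) + (0)
= 12

12


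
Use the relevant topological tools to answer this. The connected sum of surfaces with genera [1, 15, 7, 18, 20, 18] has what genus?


Genus is additive under connected sum of orientable surfaces.
g = 1 + 15 + 7 + 18 + 20 + 18 = 79

79


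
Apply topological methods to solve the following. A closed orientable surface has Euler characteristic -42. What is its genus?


chi = 2 - 2g for closed orientable surfaces.
-42 = 2 - 2g
2g = 2 - (-42) = 44
g = 22

22


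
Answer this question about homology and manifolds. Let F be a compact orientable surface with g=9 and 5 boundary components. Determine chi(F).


For a compact orientable surface with genus g and b boundary components: chi = 2 - 2g - b.
chi = 2 - 2*9 - 5 = 2 - 18 - 5 = -21

-21


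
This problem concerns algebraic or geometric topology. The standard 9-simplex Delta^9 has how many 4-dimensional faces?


Delta^9 has 9+1 vertices. A 4-face is a choice of 4+1 vertices.
f_4 = C(9+1, 4+1) = C(10,5) = 252

252


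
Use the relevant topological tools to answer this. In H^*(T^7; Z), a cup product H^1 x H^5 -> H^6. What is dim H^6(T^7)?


Cup product: H^p x H^q -> H^{p+q}; here p+q = 1+5 = 6.
rank H^k(T^n) = C(n,k).
C(7,6) = 7

7


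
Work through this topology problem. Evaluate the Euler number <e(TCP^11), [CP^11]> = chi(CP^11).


For any closed oriented manifold, <e(TM),[M]> = chi(M).
chi(CP^11) = 11+1 = 12

12


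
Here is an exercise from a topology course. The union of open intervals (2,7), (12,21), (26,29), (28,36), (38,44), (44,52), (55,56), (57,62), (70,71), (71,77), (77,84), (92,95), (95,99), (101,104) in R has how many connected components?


Sort and merge overlapping open intervals.
Merged: (2,7), (12,21), (26,36), (38,44), (44,52), (55,56), (57,62), (70,71), (71,77), (77,84), (92,95), (95,99), (101,104).
Number of components = 13

13


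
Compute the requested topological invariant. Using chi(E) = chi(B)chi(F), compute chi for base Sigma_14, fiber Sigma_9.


For a fiber bundle F -> E -> B (with CW structure): chi(E) = chi(B) * chi(F).
chi(Sigma_14) = -26, chi(Sigma_9) = -16.
chi(E) = (-26) * (-16) = 416

416


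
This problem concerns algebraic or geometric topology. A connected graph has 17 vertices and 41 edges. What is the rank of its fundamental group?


For a connected graph: rank(pi_1) = b_1 = E - V + 1 = 1 - chi.
chi = V - E = 17 - 41 = -24.
rank = 1 - (-24) = 41 - 17 + 1 = 25

25


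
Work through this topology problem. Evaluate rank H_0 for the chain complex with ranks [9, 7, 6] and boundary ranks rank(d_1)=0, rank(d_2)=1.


rank H_k = rank(ker d_k) - rank(im d_{k+1}).
rank(ker d_0) = rank(C_0) - rank(d_0) = 9 - 0 = 9.
rank(im d_{0+1}) = 0.
rank H_0 = 9 - 0 = 9

9


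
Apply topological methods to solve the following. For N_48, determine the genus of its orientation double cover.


chi(N_48) = 2 - 48 = -46.
Double cover: chi(Sigma_g) = 2 * chi(N_48) = 2*(-46) = -92.
2 - 2g = -92, so g = (2 - (-92))/2 = 94/2 = 47

47


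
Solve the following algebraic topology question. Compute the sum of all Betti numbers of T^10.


b_k(T^10) = C(10,k), so the sum over k is sum_k C(10,k) = 2^10.
Total = 2^10 = 1024

1024


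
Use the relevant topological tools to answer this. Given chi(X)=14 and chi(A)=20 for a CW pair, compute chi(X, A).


Relative Euler characteristic: chi(X, A) = chi(X) - chi(A).
= 14 - (20) = -6

-6


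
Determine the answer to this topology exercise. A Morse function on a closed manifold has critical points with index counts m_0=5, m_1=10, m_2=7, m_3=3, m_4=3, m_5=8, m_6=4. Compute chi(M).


Morse theory: chi(M) = sum_k (-1)^k m_k where m_k = #(index-k critical points).
= (5) + (-10) + (7) + (-3) + (3) + (-8) + (4) = -2

-2


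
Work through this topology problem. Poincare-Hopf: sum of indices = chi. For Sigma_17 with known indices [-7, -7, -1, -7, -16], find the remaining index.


Poincare-Hopf: sum of indices = chi(M).
chi(Sigma_17) = 2 - 2*17 = -32.
Sum of known indices = -38.
x = chi - (sum known) = -32 - (-38) = 6

6


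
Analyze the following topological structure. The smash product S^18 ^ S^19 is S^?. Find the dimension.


S^m ^ S^n = S^{m+n}.
k = 18 + 19 = 37

37


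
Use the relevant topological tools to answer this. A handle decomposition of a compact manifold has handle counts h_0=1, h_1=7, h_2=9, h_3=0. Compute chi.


Handles of index k contribute (-1)^k to chi (same as CW cells).
chi = (1) + (-7) + (9) + (0) = 3

3


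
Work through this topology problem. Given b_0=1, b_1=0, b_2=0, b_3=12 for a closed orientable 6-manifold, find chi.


By Poincare duality b_k = b_{6-k}, so full Betti numbers: b_0=1, b_1=0, b_2=0, b_3=12, b_4=0, b_5=0, b_6=1.
chi = sum (-1)^k b_k = -10

-10


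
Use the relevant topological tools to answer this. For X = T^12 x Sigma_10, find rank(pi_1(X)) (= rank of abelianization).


pi_1(A x B) = pi_1(A) x pi_1(B); rank of abelianization = b_1.
b_1(T^12) = 12, b_1(Sigma_10) = 2*10 = 20.
b_1(product) = 12 + 20 = 32

32


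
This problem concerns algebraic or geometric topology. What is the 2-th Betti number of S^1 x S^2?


Each S^d has Poincare polynomial 1 + t^d.
The product S^1 x S^2 has Poincare polynomial prod(1+t^d_i).
Expanding: b_0=1, b_1=1, b_2=1, b_3=1.
b_2 = 1

1


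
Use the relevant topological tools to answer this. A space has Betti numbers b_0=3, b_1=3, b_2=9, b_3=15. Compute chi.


chi = sum_k (-1)^k b_k.
= (3) + (-3) + (9) + (-15)
= -6

-6


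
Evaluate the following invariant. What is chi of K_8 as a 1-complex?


K_8: V = 8, E = C(8,2) = 28.
chi = V - E = 8 - 28 = -20

-20


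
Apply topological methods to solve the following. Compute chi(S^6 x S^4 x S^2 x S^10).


chi is multiplicative: chi(X x Y) = chi(X) chi(Y).
Each even-dim sphere has chi = 2. There are 4 factors.
chi = 2^4 = 16

16


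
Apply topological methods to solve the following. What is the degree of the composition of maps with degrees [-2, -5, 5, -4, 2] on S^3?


Degree is multiplicative: deg(composition) = product of degrees.
= (-2) * (-5) * (5) * (-4) * (2) = -400

-400


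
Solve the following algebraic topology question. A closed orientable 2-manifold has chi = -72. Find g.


chi = 2 - 2g for closed orientable surfaces.
-72 = 2 - 2g
2g = 2 - (-72) = 74
g = 37

37


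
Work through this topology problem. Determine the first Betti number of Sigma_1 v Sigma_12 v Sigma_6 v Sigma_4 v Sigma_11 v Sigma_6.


For a wedge X v Y: reduced H_k(X v Y) = H_k(X) + H_k(Y).
Each Sigma_g contributes b_1 = 2g.
b_1 = 2 + 24 + 12 + 8 + 22 + 12 = 80

80


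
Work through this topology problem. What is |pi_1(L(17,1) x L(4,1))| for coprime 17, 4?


pi_1(X x Y) = pi_1(X) x pi_1(Y).
pi_1(L(17,1)) = Z/17, pi_1(L(4,1)) = Z/4.
|Z/17 x Z/4| = 17 * 4 = 68

68


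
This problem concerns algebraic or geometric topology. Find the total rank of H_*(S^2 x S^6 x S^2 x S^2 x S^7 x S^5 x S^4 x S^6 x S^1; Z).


Total Betti number is multiplicative under products.
Each S^d (d>=1) has total Betti number 2.
There are 9 sphere factors.
Total = 2^9 = 512

512


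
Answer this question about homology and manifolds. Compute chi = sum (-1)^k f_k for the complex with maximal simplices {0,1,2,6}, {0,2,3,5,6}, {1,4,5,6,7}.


Enumerate all faces; f-vector: f_0=8, f_1=21, f_2=23, f_3=11, f_4=2.
chi = sum (-1)^k f_k = 1

1


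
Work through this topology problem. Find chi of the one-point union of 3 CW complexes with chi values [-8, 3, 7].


chi(A v B) = chi(A) + chi(B) - 1 (one point identified).
For 3 spaces: chi = (sum chi_i) - (3 - 1).
sum = 2; chi = 2 - 2 = 0

0


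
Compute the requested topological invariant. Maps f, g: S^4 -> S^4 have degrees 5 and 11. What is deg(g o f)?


Degree is multiplicative under composition: deg(g o f) = deg(g) * deg(f).
= 11 * 5 = 55

55


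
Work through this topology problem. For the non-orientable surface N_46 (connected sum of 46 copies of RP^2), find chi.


For a non-orientable closed surface with k crosscaps: chi = 2 - k.
Here k = 46.
chi = 2 - 46 = -44

-44


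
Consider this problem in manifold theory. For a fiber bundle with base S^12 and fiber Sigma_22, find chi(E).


chi(S^12) = 2 (n even), chi(Sigma_22) = 2 - 2*22 = -42.
chi(E) = 2 * (-42) = -84

-84


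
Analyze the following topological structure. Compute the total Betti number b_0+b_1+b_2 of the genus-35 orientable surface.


For Sigma_35: b_0 = 1, b_1 = 2g = 70, b_2 = 1.
Total = 1 + 70 + 1 = 72

72


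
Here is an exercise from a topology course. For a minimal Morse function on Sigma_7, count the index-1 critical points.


A perfect Morse function has m_k = b_k.
For Sigma_7: b_0=1, b_1=2g=14, b_2=1.
Saddles m_1 = 2g = 14

14


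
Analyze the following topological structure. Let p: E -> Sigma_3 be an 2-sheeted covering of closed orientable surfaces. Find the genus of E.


For an n-sheeted cover: chi(E) = n * chi(B).
chi(Sigma_3) = 2 - 2*3 = -4.
chi(E) = 2 * (-4) = -8.
genus(E) = (2 - chi(E))/2 = (2 - (-8))/2 = 10/2 = 5

5


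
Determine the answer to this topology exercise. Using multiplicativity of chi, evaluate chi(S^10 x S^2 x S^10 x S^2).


chi is multiplicative: chi(X x Y) = chi(X) chi(Y).
Each even-dim sphere has chi = 2. There are 4 factors.
chi = 2^4 = 16

16


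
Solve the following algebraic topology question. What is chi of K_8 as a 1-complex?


K_8: V = 8, E = C(8,2) = 28.
chi = V - E = 8 - 28 = -20

-20


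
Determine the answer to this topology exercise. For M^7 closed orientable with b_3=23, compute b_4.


Poincare duality for closed orientable n-manifolds: b_k = b_{n-k}.
Here n = 7, so b_4 = b_3 = 23

23


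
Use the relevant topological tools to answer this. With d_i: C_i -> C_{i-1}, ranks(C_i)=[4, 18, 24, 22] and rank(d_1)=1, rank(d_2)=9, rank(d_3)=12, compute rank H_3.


rank H_k = rank(ker d_k) - rank(im d_{k+1}).
rank(ker d_3) = rank(C_3) - rank(d_3) = 22 - 12 = 10.
rank(im d_{3+1}) = 0.
rank H_3 = 10 - 0 = 10

10


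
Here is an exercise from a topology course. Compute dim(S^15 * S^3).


Join of spheres: S^m * S^n = S^{m+n+1}.
dim = 15 + 3 + 1 = 19

19


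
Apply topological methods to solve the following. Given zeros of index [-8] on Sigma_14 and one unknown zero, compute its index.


Poincare-Hopf: sum of indices = chi(M).
chi(Sigma_14) = 2 - 2*14 = -26.
Sum of known indices = -8.
x = chi - (sum known) = -26 - (-8) = -18

-18


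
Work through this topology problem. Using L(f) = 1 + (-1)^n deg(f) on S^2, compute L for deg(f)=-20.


On S^2: L(f) = tr(f_0*) + (-1)^2 tr(f_2*) = 1 + (-1)^2 * deg(f).
L(f) = 1 + (-1)^2 * -20 = 1 + -20 = -19

-19


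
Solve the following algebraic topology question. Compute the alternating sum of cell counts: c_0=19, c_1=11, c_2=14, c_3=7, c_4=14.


chi = sum_k (-1)^k c_k.
= (-1)^0*19 + (-1)^1*11 + (-1)^2*14 + (-1)^3*7 + (-1)^4*14
= (19) + (-11) + (14) + (-7) + (14)
= 29

29


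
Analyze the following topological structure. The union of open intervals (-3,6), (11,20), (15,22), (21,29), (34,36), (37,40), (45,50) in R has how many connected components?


Sort and merge overlapping open intervals.
Merged: (-3,6), (11,29), (34,36), (37,40), (45,50).
Number of components = 5

5


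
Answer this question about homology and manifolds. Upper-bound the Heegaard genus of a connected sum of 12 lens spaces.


Heegaard genus satisfies g(A#B) <= g(A) + g(B).
Each lens space has g = 1.
Upper bound: 12 * 1 = 12

12


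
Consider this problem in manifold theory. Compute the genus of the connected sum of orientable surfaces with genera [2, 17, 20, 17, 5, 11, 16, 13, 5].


Genus is additive under connected sum of orientable surfaces.
g = 2 + 17 + 20 + 17 + 5 + 11 + 16 + 13 + 5 = 106

106


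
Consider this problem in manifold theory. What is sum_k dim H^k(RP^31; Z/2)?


H^k(RP^31; Z/2) = Z/2 for each 0 <= k <= 31.
Total dimension = 31 + 1 = 32

32


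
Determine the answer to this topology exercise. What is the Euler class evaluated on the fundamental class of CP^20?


For any closed oriented manifold, <e(TM),[M]> = chi(M).
chi(CP^20) = 20+1 = 21

21


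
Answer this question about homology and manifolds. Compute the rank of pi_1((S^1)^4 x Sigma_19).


pi_1(A x B) = pi_1(A) x pi_1(B); rank of abelianization = b_1.
b_1(T^4) = 4, b_1(Sigma_19) = 2*19 = 38.
b_1(product) = 4 + 38 = 42

42


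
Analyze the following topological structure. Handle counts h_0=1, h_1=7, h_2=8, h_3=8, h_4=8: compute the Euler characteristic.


Handles of index k contribute (-1)^k to chi (same as CW cells).
chi = (1) + (-7) + (8) + (-8) + (8) = 2

2


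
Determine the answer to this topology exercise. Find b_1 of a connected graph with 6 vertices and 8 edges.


For a connected graph: rank(pi_1) = b_1 = E - V + 1 = 1 - chi.
chi = V - E = 6 - 8 = -2.
rank = 1 - (-2) = 8 - 6 + 1 = 3

3


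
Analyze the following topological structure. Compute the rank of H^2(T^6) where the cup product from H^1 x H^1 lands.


Cup product: H^p x H^q -> H^{p+q}; here p+q = 1+1 = 2.
rank H^k(T^n) = C(n,k).
C(6,2) = 15

15


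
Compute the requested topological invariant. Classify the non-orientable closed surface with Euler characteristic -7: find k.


chi = 2 - k for closed non-orientable surfaces with k crosscaps.
-7 = 2 - k
k = 2 - (-7) = 9

9


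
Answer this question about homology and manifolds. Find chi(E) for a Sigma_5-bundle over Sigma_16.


For a fiber bundle F -> E -> B (with CW structure): chi(E) = chi(B) * chi(F).
chi(Sigma_16) = -30, chi(Sigma_5) = -8.
chi(E) = (-30) * (-8) = 240

240


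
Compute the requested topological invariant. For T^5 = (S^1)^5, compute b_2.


By the Kunneth formula, b_k(T^n) = C(n,k).
b_2(T^5) = C(5,2).
C(5,2) = 5!/(2!*3!) = 10

10


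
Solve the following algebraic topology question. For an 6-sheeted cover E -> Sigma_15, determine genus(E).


For an n-sheeted cover: chi(E) = n * chi(B).
chi(Sigma_15) = 2 - 2*15 = -28.
chi(E) = 6 * (-28) = -168.
genus(E) = (2 - chi(E))/2 = (2 - (-168))/2 = 170/2 = 85

85


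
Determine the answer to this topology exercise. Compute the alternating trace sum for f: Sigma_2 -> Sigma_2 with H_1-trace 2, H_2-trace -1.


L(f) = tr(f_0*) - tr(f_1*) + tr(f_2*).
= 1 - (2) + (-1)
= -2

-2


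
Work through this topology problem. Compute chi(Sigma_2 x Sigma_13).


chi(Sigma_2) = 2 - 2*2 = -2
chi(Sigma_13) = 2 - 2*13 = -24
chi(product) = (-2) * (-24) = 48

48


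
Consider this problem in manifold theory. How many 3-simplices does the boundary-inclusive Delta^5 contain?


Delta^5 has 5+1 vertices. A 3-face is a choice of 3+1 vertices.
f_3 = C(5+1, 3+1) = C(6,4) = 15

15


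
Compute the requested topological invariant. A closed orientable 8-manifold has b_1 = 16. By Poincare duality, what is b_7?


Poincare duality for closed orientable n-manifolds: b_k = b_{n-k}.
Here n = 8, so b_7 = b_1 = 16

16


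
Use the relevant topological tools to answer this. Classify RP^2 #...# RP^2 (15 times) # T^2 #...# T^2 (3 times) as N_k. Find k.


Since a >= 1, the sum is non-orientable; each T^2 can be replaced by RP^2 # RP^2 (since T^2#RP^2 = 3RP^2).
Total crosscaps k = 15 + 2*3 = 21.
Check via chi: chi = 15*1 + 3*0 - (15+3-1)*2 = -19 = 2 - k = -19. Consistent.

21


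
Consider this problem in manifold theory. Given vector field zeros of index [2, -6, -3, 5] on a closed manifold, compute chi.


Poincare-Hopf: chi(M) = sum of indices of zeros.
chi = (2) + (-6) + (-3) + (5) = -2

-2


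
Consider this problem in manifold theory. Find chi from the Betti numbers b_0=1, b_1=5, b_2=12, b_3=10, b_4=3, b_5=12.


chi = sum_k (-1)^k b_k.
= (1) + (-5) + (12) + (-10) + (3) + (-12)
= -11

-11


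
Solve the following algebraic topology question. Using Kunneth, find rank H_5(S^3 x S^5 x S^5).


Each S^d has Poincare polynomial 1 + t^d.
The product S^3 x S^5 x S^5 has Poincare polynomial prod(1+t^d_i).
Expanding: b_0=1, b_3=1, b_5=2, b_8=2, b_10=1, b_13=1.
b_5 = 2

2
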